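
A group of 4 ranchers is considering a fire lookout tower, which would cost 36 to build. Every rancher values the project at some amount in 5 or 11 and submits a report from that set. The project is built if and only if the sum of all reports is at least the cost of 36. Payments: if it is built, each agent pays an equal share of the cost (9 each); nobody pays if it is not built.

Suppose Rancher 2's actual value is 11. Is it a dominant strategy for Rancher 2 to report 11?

Yes

Check each profile of the others' reports and compare truth against every alternative report.
Others report (5, 11, 11): truth gives 2, best alternative gives 0.
Others report (11, 5, 11): truth gives 2, best alternative gives 0.
Others report (11, 11, 5): truth gives 2, best alternative gives 0.
Others report (11, 11, 11): truth gives 2, best alternative gives 2.
Others report (5, 5, 5): truth gives 0, best alternative gives 0.
Others report (5, 5, 11): truth gives 0, best alternative gives 0.
(Remaining 2 profiles checked similarly; truth is weakly best in each.)
In every case the truthful report is at least as good as any alternative, so it is a dominant strategy.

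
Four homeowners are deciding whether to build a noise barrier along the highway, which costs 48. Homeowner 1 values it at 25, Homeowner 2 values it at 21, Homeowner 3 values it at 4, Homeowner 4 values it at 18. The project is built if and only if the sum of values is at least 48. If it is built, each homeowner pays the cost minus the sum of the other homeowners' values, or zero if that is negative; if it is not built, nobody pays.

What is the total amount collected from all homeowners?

6

Total value 68 ≥ cost 48, so it is built.
Homeowner 1: others sum to 43; max(0, 48 - 43) = 5.
Homeowner 2: others sum to 47; max(0, 48 - 47) = 1.
Homeowner 3: others sum to 64; max(0, 48 - 64) = 0.
Homeowner 4: others sum to 50; max(0, 48 - 50) = 0.
Total collected = 5 + 1 + 0 + 0 = 6.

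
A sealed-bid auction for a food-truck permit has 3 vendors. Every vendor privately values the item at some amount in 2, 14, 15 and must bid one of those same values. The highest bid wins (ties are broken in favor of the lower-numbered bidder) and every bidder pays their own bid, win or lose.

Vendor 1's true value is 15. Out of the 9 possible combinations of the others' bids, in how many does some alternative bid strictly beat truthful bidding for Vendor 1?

Others bid (2, 2): truth gives 0; bid 2 gives 13 > 0. Violating.
Others bid (2, 14): truth gives 0; bid 14 gives 1 > 0. Violating.
Others bid (14, 2): truth gives 0; bid 14 gives 1 > 0. Violating.
Others bid (14, 14): truth gives 0; bid 14 gives 1 > 0. Violating.
Others bid (2, 15): truth gives 0; no alternative beats it.
Others bid (14, 15): truth gives 0; no alternative beats it.
(Checking all 9 profiles: 4 have a profitable deviation, 5 do not.)

4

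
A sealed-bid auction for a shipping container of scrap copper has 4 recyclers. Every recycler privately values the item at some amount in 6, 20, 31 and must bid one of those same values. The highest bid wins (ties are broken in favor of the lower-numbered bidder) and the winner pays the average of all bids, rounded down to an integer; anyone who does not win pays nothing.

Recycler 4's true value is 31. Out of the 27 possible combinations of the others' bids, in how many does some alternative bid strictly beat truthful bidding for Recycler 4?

1

Others bid (6, 6, 6): truth gives 19; bid 20 gives 22 > 19. Violating.
Others bid (6, 6, 20): truth gives 16; no alternative beats it.
Others bid (6, 6, 31): truth gives 0; no alternative beats it.
(Checking all 27 profiles: 1 has a profitable deviation, 26 do not.)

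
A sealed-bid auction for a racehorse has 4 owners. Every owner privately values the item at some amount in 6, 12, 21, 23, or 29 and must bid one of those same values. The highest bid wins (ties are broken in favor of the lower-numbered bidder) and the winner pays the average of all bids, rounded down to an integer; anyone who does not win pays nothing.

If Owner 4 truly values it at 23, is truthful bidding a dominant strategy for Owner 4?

Consider the case where Owner 1 bids 6, Owner 2 bids 6 and Owner 3 bids 6.
Truthful bid 23: wins, pays 10, utility 23 - 10 = 13.
Bid 12 instead: wins, pays 7, utility 23 - 7 = 16.
Since 16 > 13, bidding 12 is strictly better here, so truthful bidding is not dominant.

No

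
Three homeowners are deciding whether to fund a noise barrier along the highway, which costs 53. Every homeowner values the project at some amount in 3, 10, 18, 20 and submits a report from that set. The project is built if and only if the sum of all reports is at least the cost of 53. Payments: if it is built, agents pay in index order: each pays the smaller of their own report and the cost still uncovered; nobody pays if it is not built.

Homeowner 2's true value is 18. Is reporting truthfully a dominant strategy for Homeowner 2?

Yes

Check each profile of the others' reports and compare truth against every alternative report.
Others report (3, 3): truth gives 0, best alternative gives 0.
Others report (3, 10): truth gives 0, best alternative gives 0.
Others report (3, 18): truth gives 0, best alternative gives 0.
Others report (3, 20): truth gives 0, best alternative gives 0.
Others report (10, 3): truth gives 0, best alternative gives 0.
Others report (10, 10): truth gives 0, best alternative gives 0.
(Remaining 10 profiles checked similarly; truth is weakly best in each.)
In every case the truthful report is at least as good as any alternative, so it is a dominant strategy.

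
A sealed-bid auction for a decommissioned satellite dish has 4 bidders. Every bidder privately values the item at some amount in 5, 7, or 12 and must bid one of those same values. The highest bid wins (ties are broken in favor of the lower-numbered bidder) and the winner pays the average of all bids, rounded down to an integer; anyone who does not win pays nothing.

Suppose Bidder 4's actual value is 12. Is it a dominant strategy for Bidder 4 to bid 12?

Consider the case where Bidder 1 bids 5, Bidder 2 bids 5 and Bidder 3 bids 5.
Truthful bid 12: wins, pays 6, utility 12 - 6 = 6.
Bid 7 instead: wins, pays 5, utility 12 - 5 = 7.
Since 7 > 6, bidding 7 is strictly better here, so truthful bidding is not dominant.

No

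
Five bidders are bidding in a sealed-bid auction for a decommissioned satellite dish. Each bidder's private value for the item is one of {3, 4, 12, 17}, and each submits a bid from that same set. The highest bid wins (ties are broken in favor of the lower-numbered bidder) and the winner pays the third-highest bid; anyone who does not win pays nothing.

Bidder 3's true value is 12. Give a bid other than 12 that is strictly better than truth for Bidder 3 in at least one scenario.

17

Suppose Bidder 1 bids 3, Bidder 2 bids 3, Bidder 4 bids 3 and Bidder 5 bids 17.
Bid 12: loses, pays 0, utility 0.
Bid 17: wins, pays 3, utility 12 - 3 = 9.
So bidding 17 beats truth here (9 > 0).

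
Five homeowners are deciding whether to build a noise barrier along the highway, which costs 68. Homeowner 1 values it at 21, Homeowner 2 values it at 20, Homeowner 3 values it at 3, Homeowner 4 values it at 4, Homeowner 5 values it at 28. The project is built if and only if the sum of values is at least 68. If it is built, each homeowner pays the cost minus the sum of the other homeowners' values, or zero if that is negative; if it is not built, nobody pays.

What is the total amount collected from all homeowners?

45

Total value 76 ≥ cost 68, so it is built.
Homeowner 1: others sum to 55; max(0, 68 - 55) = 13.
Homeowner 2: others sum to 56; max(0, 68 - 56) = 12.
Homeowner 3: others sum to 73; max(0, 68 - 73) = 0.
Homeowner 4: others sum to 72; max(0, 68 - 72) = 0.
Homeowner 5: others sum to 48; max(0, 68 - 48) = 20.
Total collected = 13 + 12 + 0 + 0 + 20 = 45.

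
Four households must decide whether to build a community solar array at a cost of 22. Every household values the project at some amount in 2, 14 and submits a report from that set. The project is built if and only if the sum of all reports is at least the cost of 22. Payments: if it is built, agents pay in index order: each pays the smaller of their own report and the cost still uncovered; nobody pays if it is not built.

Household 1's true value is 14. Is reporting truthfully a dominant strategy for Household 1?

No

Consider the case where Household 2 reports 2, Household 3 reports 14 and Household 4 reports 14.
Truthful report 14: project built, pays 14, utility 14 - 14 = 0.
Report 2 instead: project built, pays 2, utility 14 - 2 = 12.
Since 12 > 0, reporting 2 is strictly better here, so truthful reporting is not dominant.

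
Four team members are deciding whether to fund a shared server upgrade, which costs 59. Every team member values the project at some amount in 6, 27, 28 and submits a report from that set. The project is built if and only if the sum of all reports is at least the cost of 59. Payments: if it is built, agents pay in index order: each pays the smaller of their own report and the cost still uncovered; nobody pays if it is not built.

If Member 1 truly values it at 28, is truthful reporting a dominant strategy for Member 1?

No

Consider the case where Member 2 reports 6, Member 3 reports 6 and Member 4 reports 27.
Truthful report 28: project built, pays 28, utility 28 - 28 = 0.
Report 27 instead: project built, pays 27, utility 28 - 27 = 1.
Since 1 > 0, reporting 27 is strictly better here, so truthful reporting is not dominant.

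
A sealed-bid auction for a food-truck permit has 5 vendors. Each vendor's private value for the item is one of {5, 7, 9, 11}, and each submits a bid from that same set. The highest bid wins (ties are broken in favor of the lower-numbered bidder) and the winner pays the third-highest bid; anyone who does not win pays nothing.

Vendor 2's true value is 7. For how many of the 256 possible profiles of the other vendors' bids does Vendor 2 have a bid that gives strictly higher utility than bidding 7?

8

Others bid (5, 5, 5, 9): truth gives 0; bid 9 gives 2 > 0. Violating.
Others bid (5, 5, 5, 11): truth gives 0; bid 11 gives 2 > 0. Violating.
Others bid (5, 5, 9, 5): truth gives 0; bid 9 gives 2 > 0. Violating.
Others bid (5, 5, 11, 5): truth gives 0; bid 11 gives 2 > 0. Violating.
Others bid (5, 5, 5, 5): truth gives 2; no alternative beats it.
Others bid (5, 5, 5, 7): truth gives 2; no alternative beats it.
(Checking all 256 profiles: 8 have a profitable deviation, 248 do not.)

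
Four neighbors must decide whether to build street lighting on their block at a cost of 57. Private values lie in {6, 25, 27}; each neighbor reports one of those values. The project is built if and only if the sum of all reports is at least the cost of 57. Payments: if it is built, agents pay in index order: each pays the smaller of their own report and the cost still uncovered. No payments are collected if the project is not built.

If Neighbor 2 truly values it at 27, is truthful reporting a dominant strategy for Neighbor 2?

No

Consider the case where Neighbor 1 reports 6, Neighbor 3 reports 6 and Neighbor 4 reports 25.
Truthful report 27: project built, pays 27, utility 27 - 27 = 0.
Report 25 instead: project built, pays 25, utility 27 - 25 = 2.
Since 2 > 0, reporting 25 is strictly better here, so truthful reporting is not dominant.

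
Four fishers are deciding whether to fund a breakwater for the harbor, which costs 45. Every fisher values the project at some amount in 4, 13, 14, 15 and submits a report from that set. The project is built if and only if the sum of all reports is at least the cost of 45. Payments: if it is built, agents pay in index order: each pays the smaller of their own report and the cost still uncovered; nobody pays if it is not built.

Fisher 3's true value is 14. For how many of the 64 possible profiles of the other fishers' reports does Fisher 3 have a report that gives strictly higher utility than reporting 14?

Others report (4, 13, 15): truth gives 0; report 13 gives 1 > 0. Violating.
Others report (4, 14, 14): truth gives 0; report 13 gives 1 > 0. Violating.
Others report (4, 14, 15): truth gives 0; report 13 gives 1 > 0. Violating.
Others report (4, 15, 13): truth gives 0; report 13 gives 1 > 0. Violating.
Others report (4, 4, 4): truth gives 0; no alternative beats it.
Others report (4, 4, 13): truth gives 0; no alternative beats it.
(Checking all 64 profiles: 45 have a profitable deviation, 19 do not.)

45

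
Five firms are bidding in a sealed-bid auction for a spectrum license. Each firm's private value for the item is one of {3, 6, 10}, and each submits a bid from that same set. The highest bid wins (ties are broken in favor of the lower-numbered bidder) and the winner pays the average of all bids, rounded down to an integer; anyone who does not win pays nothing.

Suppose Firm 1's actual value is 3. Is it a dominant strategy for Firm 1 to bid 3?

Check each profile of the others' bids and compare truth against every alternative bid.
Others bid (6, 6, 6, 6): truth gives 0, best alternative gives -3.
Others bid (3, 6, 6, 6): truth gives 0, best alternative gives -2.
Others bid (6, 3, 6, 6): truth gives 0, best alternative gives -2.
Others bid (6, 6, 3, 6): truth gives 0, best alternative gives -2.
Others bid (6, 6, 6, 3): truth gives 0, best alternative gives -2.
Others bid (3, 3, 3, 6): truth gives 0, best alternative gives -1.
(Remaining 75 profiles checked similarly; truth is weakly best in each.)
In every case the truthful bid is at least as good as any alternative, so it is a dominant strategy.

Yes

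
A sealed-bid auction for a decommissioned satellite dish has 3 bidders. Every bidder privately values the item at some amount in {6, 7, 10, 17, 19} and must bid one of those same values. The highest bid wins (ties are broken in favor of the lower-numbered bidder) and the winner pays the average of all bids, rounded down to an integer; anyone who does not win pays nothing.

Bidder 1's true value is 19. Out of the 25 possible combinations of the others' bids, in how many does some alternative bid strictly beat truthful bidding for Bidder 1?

Others bid (6, 6): truth gives 9; bid 6 gives 13 > 9. Violating.
Others bid (6, 7): truth gives 9; bid 7 gives 13 > 9. Violating.
Others bid (6, 10): truth gives 8; bid 10 gives 11 > 8. Violating.
Others bid (6, 17): truth gives 5; bid 17 gives 6 > 5. Violating.
Others bid (6, 19): truth gives 5; no alternative beats it.
Others bid (7, 19): truth gives 4; no alternative beats it.
(Checking all 25 profiles: 15 have a profitable deviation, 10 do not.)

15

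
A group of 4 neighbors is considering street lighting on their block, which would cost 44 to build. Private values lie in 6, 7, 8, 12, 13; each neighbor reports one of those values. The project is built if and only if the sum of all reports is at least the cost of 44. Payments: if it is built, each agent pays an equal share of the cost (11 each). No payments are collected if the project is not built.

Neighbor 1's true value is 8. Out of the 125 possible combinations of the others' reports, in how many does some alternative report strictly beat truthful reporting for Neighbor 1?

4

Others report (12, 12, 12): truth gives -3; report 6 gives 0 > -3. Violating.
Others report (12, 12, 13): truth gives -3; report 6 gives 0 > -3. Violating.
Others report (12, 13, 12): truth gives -3; report 6 gives 0 > -3. Violating.
Others report (13, 12, 12): truth gives -3; report 6 gives 0 > -3. Violating.
Others report (6, 6, 6): truth gives 0; no alternative beats it.
Others report (6, 6, 7): truth gives 0; no alternative beats it.
(Checking all 125 profiles: 4 have a profitable deviation, 121 do not.)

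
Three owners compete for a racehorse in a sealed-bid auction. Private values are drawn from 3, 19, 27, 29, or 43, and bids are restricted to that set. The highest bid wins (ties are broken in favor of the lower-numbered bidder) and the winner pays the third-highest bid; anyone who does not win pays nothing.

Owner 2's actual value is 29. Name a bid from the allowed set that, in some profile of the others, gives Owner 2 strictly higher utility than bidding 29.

43

Suppose Owner 1 bids 3 and Owner 3 bids 43.
Bid 29: loses, pays 0, utility 0.
Bid 43: wins, pays 3, utility 29 - 3 = 26.
So bidding 43 beats truth here (26 > 0).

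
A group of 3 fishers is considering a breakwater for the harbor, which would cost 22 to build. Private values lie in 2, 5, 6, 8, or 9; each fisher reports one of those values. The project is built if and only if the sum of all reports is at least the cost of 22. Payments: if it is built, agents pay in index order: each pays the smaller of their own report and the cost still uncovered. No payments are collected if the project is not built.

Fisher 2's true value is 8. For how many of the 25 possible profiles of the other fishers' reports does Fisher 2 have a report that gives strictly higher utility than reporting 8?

4

Others report (8, 8): truth gives 0; report 6 gives 2 > 0. Violating.
Others report (8, 9): truth gives 0; report 5 gives 3 > 0. Violating.
Others report (9, 8): truth gives 0; report 5 gives 3 > 0. Violating.
Others report (9, 9): truth gives 0; report 5 gives 3 > 0. Violating.
Others report (2, 2): truth gives 0; no alternative beats it.
Others report (2, 5): truth gives 0; no alternative beats it.
(Checking all 25 profiles: 4 have a profitable deviation, 21 do not.)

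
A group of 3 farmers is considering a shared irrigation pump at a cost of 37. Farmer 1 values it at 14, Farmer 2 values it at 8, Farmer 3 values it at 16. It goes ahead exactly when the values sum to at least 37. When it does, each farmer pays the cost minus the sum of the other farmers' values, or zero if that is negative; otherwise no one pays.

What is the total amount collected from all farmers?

35

Total value 38 ≥ cost 37, so it is built.
Farmer 1: others sum to 24; max(0, 37 - 24) = 13.
Farmer 2: others sum to 30; max(0, 37 - 30) = 7.
Farmer 3: others sum to 22; max(0, 37 - 22) = 15.
Total collected = 13 + 7 + 15 = 35.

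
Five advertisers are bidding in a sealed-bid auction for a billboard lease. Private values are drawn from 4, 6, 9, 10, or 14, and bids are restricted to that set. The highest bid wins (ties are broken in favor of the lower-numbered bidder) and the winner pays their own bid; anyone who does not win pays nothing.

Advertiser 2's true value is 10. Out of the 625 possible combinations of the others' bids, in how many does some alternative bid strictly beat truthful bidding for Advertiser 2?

Others bid (4, 4, 4, 4): truth gives 0; bid 6 gives 4 > 0. Violating.
Others bid (4, 4, 4, 6): truth gives 0; bid 6 gives 4 > 0. Violating.
Others bid (4, 4, 4, 9): truth gives 0; bid 9 gives 1 > 0. Violating.
Others bid (4, 4, 6, 4): truth gives 0; bid 6 gives 4 > 0. Violating.
Others bid (4, 4, 4, 10): truth gives 0; no alternative beats it.
Others bid (4, 4, 4, 14): truth gives 0; no alternative beats it.
(Checking all 625 profiles: 54 have a profitable deviation, 571 do not.)

54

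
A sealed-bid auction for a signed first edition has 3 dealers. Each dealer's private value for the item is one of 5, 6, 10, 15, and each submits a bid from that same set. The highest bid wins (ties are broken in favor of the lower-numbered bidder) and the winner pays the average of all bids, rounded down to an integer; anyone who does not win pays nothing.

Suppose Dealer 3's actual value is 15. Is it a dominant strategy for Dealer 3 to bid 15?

Consider the case where Dealer 1 bids 5 and Dealer 2 bids 5.
Truthful bid 15: wins, pays 8, utility 15 - 8 = 7.
Bid 6 instead: wins, pays 5, utility 15 - 5 = 10.
Since 10 > 7, bidding 6 is strictly better here, so truthful bidding is not dominant.

No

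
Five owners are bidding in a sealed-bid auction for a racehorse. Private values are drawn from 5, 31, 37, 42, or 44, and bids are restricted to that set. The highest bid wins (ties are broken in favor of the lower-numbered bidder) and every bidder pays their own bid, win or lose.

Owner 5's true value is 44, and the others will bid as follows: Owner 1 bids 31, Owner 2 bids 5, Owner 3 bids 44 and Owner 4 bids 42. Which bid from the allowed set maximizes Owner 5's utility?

Bid 5: loses but pays 5, utility -5.
Bid 31: loses but pays 31, utility -31.
Bid 37: loses but pays 37, utility -37.
Bid 42: loses but pays 42, utility -42.
Bid 44: loses but pays 44, utility -44.
The best choice is 5 with utility -5.

5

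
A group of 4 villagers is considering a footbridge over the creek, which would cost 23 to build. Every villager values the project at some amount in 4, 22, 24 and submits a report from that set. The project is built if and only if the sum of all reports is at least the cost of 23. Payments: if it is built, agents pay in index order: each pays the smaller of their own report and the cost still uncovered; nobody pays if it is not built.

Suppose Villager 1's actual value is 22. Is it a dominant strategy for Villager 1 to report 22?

No

Consider the case where Villager 2 reports 4, Villager 3 reports 4 and Villager 4 reports 22.
Truthful report 22: project built, pays 22, utility 22 - 22 = 0.
Report 4 instead: project built, pays 4, utility 22 - 4 = 18.
Since 18 > 0, reporting 4 is strictly better here, so truthful reporting is not dominant.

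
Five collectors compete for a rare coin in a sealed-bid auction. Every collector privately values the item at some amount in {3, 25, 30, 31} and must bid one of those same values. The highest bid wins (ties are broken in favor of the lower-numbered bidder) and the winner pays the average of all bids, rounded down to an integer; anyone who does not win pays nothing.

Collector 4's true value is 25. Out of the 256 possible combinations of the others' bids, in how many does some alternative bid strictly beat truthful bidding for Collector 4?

79

Others bid (3, 3, 3, 30): truth gives 0; bid 30 gives 12 > 0. Violating.
Others bid (3, 3, 3, 31): truth gives 0; bid 31 gives 11 > 0. Violating.
Others bid (3, 3, 25, 3): truth gives 0; bid 30 gives 13 > 0. Violating.
Others bid (3, 3, 25, 25): truth gives 0; bid 30 gives 8 > 0. Violating.
Others bid (3, 3, 3, 3): truth gives 18; no alternative beats it.
Others bid (3, 3, 3, 25): truth gives 14; no alternative beats it.
(Checking all 256 profiles: 79 have a profitable deviation, 177 do not.)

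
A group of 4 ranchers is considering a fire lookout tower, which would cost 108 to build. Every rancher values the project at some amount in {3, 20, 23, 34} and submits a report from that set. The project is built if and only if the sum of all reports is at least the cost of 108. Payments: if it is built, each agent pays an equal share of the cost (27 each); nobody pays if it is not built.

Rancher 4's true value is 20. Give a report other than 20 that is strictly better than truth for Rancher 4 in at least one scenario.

Suppose Rancher 1 reports 20, Rancher 2 reports 34 and Rancher 3 reports 34.
Report 20: project built, pays 27, utility 20 - 27 = -7.
Report 3: project not built, utility 0.
So reporting 3 beats truth here (0 > -7).

3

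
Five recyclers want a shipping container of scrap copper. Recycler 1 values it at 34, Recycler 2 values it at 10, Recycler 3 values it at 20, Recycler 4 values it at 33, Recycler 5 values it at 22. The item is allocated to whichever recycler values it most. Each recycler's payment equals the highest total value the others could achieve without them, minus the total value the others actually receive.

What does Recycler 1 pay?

Recycler 1 has the highest value and receives the item.
Without Recycler 1, the item would go to the next-highest value, 33, so the others could achieve 33.
With Recycler 1 present and winning, the others receive nothing, so their total is 0.
Payment = 33 - 0 = 33.

33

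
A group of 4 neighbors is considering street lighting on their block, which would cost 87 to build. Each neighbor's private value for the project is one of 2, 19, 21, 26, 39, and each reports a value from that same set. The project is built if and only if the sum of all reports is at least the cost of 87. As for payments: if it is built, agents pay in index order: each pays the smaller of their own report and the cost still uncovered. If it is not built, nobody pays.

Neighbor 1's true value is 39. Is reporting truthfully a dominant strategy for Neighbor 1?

Consider the case where Neighbor 2 reports 2, Neighbor 3 reports 21 and Neighbor 4 reports 39.
Truthful report 39: project built, pays 39, utility 39 - 39 = 0.
Report 26 instead: project built, pays 26, utility 39 - 26 = 13.
Since 13 > 0, reporting 26 is strictly better here, so truthful reporting is not dominant.

No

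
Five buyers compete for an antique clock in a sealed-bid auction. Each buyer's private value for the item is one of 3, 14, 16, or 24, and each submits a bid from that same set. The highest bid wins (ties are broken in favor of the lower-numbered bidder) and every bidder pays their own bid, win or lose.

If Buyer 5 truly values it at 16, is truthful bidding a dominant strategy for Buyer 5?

Consider the case where Buyer 1 bids 3, Buyer 2 bids 3, Buyer 3 bids 3 and Buyer 4 bids 3.
Truthful bid 16: wins, pays 16, utility 16 - 16 = 0.
Bid 14 instead: wins, pays 14, utility 16 - 14 = 2.
Since 2 > 0, bidding 14 is strictly better here, so truthful bidding is not dominant.

No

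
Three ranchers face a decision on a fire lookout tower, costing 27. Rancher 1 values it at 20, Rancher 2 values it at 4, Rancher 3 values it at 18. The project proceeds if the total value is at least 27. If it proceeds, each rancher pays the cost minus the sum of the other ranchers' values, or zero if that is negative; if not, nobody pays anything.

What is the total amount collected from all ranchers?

8

Total value 42 ≥ cost 27, so it is built.
Rancher 1: others sum to 22; max(0, 27 - 22) = 5.
Rancher 2: others sum to 38; max(0, 27 - 38) = 0.
Rancher 3: others sum to 24; max(0, 27 - 24) = 3.
Total collected = 5 + 0 + 3 = 8.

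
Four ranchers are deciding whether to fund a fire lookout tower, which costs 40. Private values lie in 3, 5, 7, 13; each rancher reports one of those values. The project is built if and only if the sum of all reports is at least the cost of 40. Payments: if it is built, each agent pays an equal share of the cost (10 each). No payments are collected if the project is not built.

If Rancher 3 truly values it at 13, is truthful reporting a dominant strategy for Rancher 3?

Yes

Check each profile of the others' reports and compare truth against every alternative report.
Others report (3, 13, 13): truth gives 3, best alternative gives 0.
Others report (5, 13, 13): truth gives 3, best alternative gives 0.
Others report (7, 7, 13): truth gives 3, best alternative gives 0.
Others report (7, 13, 7): truth gives 3, best alternative gives 0.
Others report (13, 3, 13): truth gives 3, best alternative gives 0.
Others report (13, 5, 13): truth gives 3, best alternative gives 0.
(Remaining 58 profiles checked similarly; truth is weakly best in each.)
In every case the truthful report is at least as good as any alternative, so it is a dominant strategy.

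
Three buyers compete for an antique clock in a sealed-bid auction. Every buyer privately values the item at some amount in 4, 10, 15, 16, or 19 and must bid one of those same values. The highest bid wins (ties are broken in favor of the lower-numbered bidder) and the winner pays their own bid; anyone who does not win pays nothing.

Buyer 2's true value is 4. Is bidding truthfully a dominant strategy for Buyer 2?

Yes

Check each profile of the others' bids and compare truth against every alternative bid.
Others bid (4, 4): truth gives 0, best alternative gives -6.
Others bid (4, 10): truth gives 0, best alternative gives -6.
Others bid (4, 15): truth gives 0, best alternative gives 0.
Others bid (4, 16): truth gives 0, best alternative gives 0.
Others bid (4, 19): truth gives 0, best alternative gives 0.
Others bid (10, 4): truth gives 0, best alternative gives 0.
(Remaining 19 profiles checked similarly; truth is weakly best in each.)
In every case the truthful bid is at least as good as any alternative, so it is a dominant strategy.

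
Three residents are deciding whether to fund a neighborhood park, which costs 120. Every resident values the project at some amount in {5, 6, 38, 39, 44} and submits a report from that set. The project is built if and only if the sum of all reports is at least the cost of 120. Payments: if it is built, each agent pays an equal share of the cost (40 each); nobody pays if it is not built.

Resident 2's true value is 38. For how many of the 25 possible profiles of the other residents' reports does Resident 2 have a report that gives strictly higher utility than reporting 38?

Others report (38, 44): truth gives -2; report 5 gives 0 > -2. Violating.
Others report (39, 44): truth gives -2; report 5 gives 0 > -2. Violating.
Others report (44, 38): truth gives -2; report 5 gives 0 > -2. Violating.
Others report (44, 39): truth gives -2; report 5 gives 0 > -2. Violating.
Others report (5, 5): truth gives 0; no alternative beats it.
Others report (5, 6): truth gives 0; no alternative beats it.
(Checking all 25 profiles: 5 have a profitable deviation, 20 do not.)

5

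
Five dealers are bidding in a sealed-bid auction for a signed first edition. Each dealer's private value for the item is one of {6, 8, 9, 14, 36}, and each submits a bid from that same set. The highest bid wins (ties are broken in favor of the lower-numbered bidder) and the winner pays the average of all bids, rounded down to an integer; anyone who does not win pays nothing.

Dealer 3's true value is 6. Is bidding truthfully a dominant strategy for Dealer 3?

Yes

Check each profile of the others' bids and compare truth against every alternative bid.
Others bid (6, 6, 8, 8): truth gives 0, best alternative gives -1.
Others bid (6, 6, 6, 6): truth gives 0, best alternative gives 0.
Others bid (6, 6, 6, 8): truth gives 0, best alternative gives 0.
Others bid (6, 6, 6, 9): truth gives 0, best alternative gives 0.
Others bid (6, 6, 6, 14): truth gives 0, best alternative gives 0.
Others bid (6, 6, 6, 36): truth gives 0, best alternative gives 0.
(Remaining 619 profiles checked similarly; truth is weakly best in each.)
In every case the truthful bid is at least as good as any alternative, so it is a dominant strategy.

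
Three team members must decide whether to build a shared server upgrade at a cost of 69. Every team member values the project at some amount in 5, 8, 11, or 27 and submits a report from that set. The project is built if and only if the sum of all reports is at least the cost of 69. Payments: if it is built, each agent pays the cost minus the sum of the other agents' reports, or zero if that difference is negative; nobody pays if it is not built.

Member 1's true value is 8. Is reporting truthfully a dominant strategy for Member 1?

Yes

Check each profile of the others' reports and compare truth against every alternative report.
Others report (5, 5): truth gives 0, best alternative gives 0.
Others report (5, 8): truth gives 0, best alternative gives 0.
Others report (5, 11): truth gives 0, best alternative gives 0.
Others report (5, 27): truth gives 0, best alternative gives 0.
Others report (8, 5): truth gives 0, best alternative gives 0.
Others report (8, 8): truth gives 0, best alternative gives 0.
(Remaining 10 profiles checked similarly; truth is weakly best in each.)
In every case the truthful report is at least as good as any alternative, so it is a dominant strategy.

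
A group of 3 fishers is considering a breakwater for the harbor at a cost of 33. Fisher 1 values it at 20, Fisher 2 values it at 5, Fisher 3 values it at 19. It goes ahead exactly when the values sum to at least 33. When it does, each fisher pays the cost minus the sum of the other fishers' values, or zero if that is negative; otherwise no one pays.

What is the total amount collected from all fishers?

17

Total value 44 ≥ cost 33, so it is built.
Fisher 1: others sum to 24; max(0, 33 - 24) = 9.
Fisher 2: others sum to 39; max(0, 33 - 39) = 0.
Fisher 3: others sum to 25; max(0, 33 - 25) = 8.
Total collected = 9 + 0 + 8 = 17.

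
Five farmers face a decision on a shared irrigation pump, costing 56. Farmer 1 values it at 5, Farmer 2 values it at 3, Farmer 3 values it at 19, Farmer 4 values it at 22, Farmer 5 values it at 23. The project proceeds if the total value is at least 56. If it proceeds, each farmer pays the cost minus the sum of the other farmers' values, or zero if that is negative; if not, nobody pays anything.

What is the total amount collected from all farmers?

16

Total value 72 ≥ cost 56, so it is built.
Farmer 1: others sum to 67; max(0, 56 - 67) = 0.
Farmer 2: others sum to 69; max(0, 56 - 69) = 0.
Farmer 3: others sum to 53; max(0, 56 - 53) = 3.
Farmer 4: others sum to 50; max(0, 56 - 50) = 6.
Farmer 5: others sum to 49; max(0, 56 - 49) = 7.
Total collected = 0 + 0 + 3 + 6 + 7 = 16.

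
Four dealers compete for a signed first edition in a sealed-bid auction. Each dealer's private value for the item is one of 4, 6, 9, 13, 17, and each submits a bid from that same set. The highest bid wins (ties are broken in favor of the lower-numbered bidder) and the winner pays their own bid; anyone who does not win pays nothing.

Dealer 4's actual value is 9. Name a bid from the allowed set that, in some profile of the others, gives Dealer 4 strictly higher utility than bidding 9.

6

Suppose Dealer 1 bids 4, Dealer 2 bids 4 and Dealer 3 bids 4.
Bid 9: wins, pays 9, utility 9 - 9 = 0.
Bid 6: wins, pays 6, utility 9 - 6 = 3.
So bidding 6 beats truth here (3 > 0).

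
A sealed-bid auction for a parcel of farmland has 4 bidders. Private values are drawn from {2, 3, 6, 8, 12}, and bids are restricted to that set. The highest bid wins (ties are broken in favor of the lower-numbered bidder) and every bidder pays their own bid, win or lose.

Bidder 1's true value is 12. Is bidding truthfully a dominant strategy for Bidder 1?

No

Consider the case where Bidder 2 bids 2, Bidder 3 bids 2 and Bidder 4 bids 2.
Truthful bid 12: wins, pays 12, utility 12 - 12 = 0.
Bid 2 instead: wins, pays 2, utility 12 - 2 = 10.
Since 10 > 0, bidding 2 is strictly better here, so truthful bidding is not dominant.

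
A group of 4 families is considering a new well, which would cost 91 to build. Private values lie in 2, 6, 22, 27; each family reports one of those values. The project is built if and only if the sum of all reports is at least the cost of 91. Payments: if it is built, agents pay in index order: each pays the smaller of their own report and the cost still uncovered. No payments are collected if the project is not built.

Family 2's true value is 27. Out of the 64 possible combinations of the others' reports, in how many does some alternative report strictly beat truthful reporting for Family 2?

Others report (22, 22, 27): truth gives 0; report 22 gives 5 > 0. Violating.
Others report (22, 27, 22): truth gives 0; report 22 gives 5 > 0. Violating.
Others report (22, 27, 27): truth gives 0; report 22 gives 5 > 0. Violating.
Others report (27, 22, 22): truth gives 0; report 22 gives 5 > 0. Violating.
Others report (2, 2, 2): truth gives 0; no alternative beats it.
Others report (2, 2, 6): truth gives 0; no alternative beats it.
(Checking all 64 profiles: 7 have a profitable deviation, 57 do not.)

7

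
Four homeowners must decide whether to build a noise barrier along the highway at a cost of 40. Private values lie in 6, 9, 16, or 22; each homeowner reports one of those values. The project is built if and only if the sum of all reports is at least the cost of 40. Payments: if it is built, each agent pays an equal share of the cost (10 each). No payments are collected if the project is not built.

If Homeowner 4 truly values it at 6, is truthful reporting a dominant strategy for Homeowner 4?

Yes

Check each profile of the others' reports and compare truth against every alternative report.
Others report (6, 9, 16): truth gives 0, best alternative gives -4.
Others report (6, 16, 9): truth gives 0, best alternative gives -4.
Others report (9, 6, 16): truth gives 0, best alternative gives -4.
Others report (9, 16, 6): truth gives 0, best alternative gives -4.
Others report (16, 6, 9): truth gives 0, best alternative gives -4.
Others report (16, 9, 6): truth gives 0, best alternative gives -4.
(Remaining 58 profiles checked similarly; truth is weakly best in each.)
In every case the truthful report is at least as good as any alternative, so it is a dominant strategy.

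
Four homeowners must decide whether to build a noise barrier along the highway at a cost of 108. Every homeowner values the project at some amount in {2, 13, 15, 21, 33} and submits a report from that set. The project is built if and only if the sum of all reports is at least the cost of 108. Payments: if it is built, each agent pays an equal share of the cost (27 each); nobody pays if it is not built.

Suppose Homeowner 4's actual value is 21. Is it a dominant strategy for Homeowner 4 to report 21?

No

Consider the case where Homeowner 1 reports 21, Homeowner 2 reports 33 and Homeowner 3 reports 33.
Truthful report 21: project built, pays 27, utility 21 - 27 = -6.
Report 2 instead: project not built, utility 0.
Since 0 > -6, reporting 2 is strictly better here, so truthful reporting is not dominant.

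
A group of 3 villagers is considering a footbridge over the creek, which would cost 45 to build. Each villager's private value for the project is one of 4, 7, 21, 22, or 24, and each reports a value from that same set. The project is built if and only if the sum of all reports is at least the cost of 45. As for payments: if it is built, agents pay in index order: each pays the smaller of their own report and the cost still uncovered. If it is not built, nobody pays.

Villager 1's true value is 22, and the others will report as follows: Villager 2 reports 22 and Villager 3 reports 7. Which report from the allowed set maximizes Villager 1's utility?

Report 4: project not built, utility 0.
Report 7: project not built, utility 0.
Report 21: project built, pays 21, utility 22 - 21 = 1.
Report 22: project built, pays 22, utility 22 - 22 = 0.
Report 24: project built, pays 24, utility 22 - 24 = -2.
The best choice is 21 with utility 1.

21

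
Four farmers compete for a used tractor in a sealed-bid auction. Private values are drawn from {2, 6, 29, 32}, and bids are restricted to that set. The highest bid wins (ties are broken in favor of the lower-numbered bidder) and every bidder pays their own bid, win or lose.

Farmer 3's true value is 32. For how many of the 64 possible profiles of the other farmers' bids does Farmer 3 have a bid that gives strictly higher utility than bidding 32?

40

Others bid (2, 2, 2): truth gives 0; bid 6 gives 26 > 0. Violating.
Others bid (2, 2, 6): truth gives 0; bid 6 gives 26 > 0. Violating.
Others bid (2, 2, 29): truth gives 0; bid 29 gives 3 > 0. Violating.
Others bid (2, 6, 2): truth gives 0; bid 29 gives 3 > 0. Violating.
Others bid (2, 2, 32): truth gives 0; no alternative beats it.
Others bid (2, 6, 32): truth gives 0; no alternative beats it.
(Checking all 64 profiles: 40 have a profitable deviation, 24 do not.)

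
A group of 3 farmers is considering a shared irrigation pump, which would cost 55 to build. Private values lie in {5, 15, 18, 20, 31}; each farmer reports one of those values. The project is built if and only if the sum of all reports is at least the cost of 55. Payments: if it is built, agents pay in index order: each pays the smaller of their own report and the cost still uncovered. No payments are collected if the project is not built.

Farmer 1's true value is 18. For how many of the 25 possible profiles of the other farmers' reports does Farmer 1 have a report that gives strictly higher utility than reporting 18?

Others report (15, 31): truth gives 0; report 15 gives 3 > 0. Violating.
Others report (18, 31): truth gives 0; report 15 gives 3 > 0. Violating.
Others report (20, 20): truth gives 0; report 15 gives 3 > 0. Violating.
Others report (20, 31): truth gives 0; report 5 gives 13 > 0. Violating.
Others report (5, 5): truth gives 0; no alternative beats it.
Others report (5, 15): truth gives 0; no alternative beats it.
(Checking all 25 profiles: 8 have a profitable deviation, 17 do not.)

8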